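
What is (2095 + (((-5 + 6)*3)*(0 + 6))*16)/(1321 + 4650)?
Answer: 2383/5971 ≈ 0.39910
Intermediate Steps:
(2095 + (((-5 + 6)*3)*(0 + 6))*16)/(1321 + 4650) = (2095 + ((1*3)*6)*16)/5971 = (2095 + (3*6)*16)*(1/5971) = (2095 + 18*16)*(1/5971) = (2095 + 288)*(1/5971) = 2383*(1/5971) = 2383/5971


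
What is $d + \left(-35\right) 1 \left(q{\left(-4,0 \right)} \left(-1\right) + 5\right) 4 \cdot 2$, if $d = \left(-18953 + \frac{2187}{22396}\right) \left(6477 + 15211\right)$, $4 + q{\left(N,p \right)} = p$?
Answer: $- \frac{2301486117302}{5599} \approx -4.1105 \cdot 10^{8}$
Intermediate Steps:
$q{\left(N,p \right)} = -4 + p$
$d = - \frac{2301472007822}{5599}$ ($d = \left(-18953 + 2187 \cdot \frac{1}{22396}\right) 21688 = \left(-18953 + \frac{2187}{22396}\right) 21688 = \left(- \frac{424469201}{22396}\right) 21688 = - \frac{2301472007822}{5599} \approx -4.1105 \cdot 10^{8}$)
$d + \left(-35\right) 1 \left(q{\left(-4,0 \right)} \left(-1\right) + 5\right) 4 \cdot 2 = - \frac{2301472007822}{5599} + \left(-35\right) 1 \left(\left(-4 + 0\right) \left(-1\right) + 5\right) 4 \cdot 2 = - \frac{2301472007822}{5599} - 35 \left(\left(-4\right) \left(-1\right) + 5\right) 4 \cdot 2 = - \frac{2301472007822}{5599} - 35 \left(4 + 5\right) 4 \cdot 2 = - \frac{2301472007822}{5599} - 35 \cdot 9 \cdot 4 \cdot 2 = - \frac{2301472007822}{5599} - 35 \cdot 36 \cdot 2 = - \frac{2301472007822}{5599} - 2520 = - \frac{2301486117302}{5599}$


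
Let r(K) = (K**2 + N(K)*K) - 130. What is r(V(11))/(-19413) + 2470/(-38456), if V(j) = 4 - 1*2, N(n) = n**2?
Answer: -1142429/19645956 ≈ -0.058151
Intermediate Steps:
V(j) = 2 (V(j) = 4 - 2 = 2)
r(K) = -130 + K**2 + K**3 (r(K) = (K**2 + K**2*K) - 130 = (K**2 + K**3) - 130 = -130 + K**2 + K**3)
r(V(11))/(-19413) + 2470/(-38456) = (-130 + 2**2 + 2**3)/(-19413) + 2470/(-38456) = (-130 + 4 + 8)*(-1/19413) + 2470*(-1/38456) = -118*(-1/19413) - 65/1012 = 118/19413 - 65/1012 = -1142429/19645956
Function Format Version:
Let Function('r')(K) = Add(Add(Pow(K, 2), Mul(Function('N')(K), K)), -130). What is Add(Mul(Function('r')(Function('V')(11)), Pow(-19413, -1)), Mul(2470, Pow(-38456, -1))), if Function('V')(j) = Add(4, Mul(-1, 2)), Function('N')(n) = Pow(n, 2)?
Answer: Rational(-1142429, 19645956) ≈ -0.058151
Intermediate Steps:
Function('V')(j) = 2 (Function('V')(j) = Add(4, -2) = 2)
Function('r')(K) = Add(-130, Pow(K, 2), Pow(K, 3)) (Function('r')(K) = Add(Add(Pow(K, 2), Mul(Pow(K, 2), K)), -130) = Add(Add(Pow(K, 2), Pow(K, 3)), -130) = Add(-130, Pow(K, 2), Pow(K, 3)))
Add(Mul(Function('r')(Function('V')(11)), Pow(-19413, -1)), Mul(2470, Pow(-38456, -1))) = Add(Mul(Add(-130, Pow(2, 2), Pow(2, 3)), Pow(-19413, -1)), Mul(2470, Pow(-38456, -1))) = Add(Mul(Add(-130, 4, 8), Rational(-1, 19413)), Mul(2470, Rational(-1, 38456))) = Add(Mul(-118, Rational(-1, 19413)), Rational(-65, 1012)) = Add(Rational(118, 19413), Rational(-65, 1012)) = Rational(-1142429, 19645956)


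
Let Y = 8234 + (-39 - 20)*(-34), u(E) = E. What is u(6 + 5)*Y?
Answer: 112640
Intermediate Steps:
Y = 10240 (Y = 8234 - 59*(-34) = 8234 + 2006 = 10240)
u(6 + 5)*Y = (6 + 5)*10240 = 11*10240 = 112640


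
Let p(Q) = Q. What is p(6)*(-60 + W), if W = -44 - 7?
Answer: -666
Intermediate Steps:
W = -51
p(6)*(-60 + W) = 6*(-60 - 51) = 6*(-111) = -666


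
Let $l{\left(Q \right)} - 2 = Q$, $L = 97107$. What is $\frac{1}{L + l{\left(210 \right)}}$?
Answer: $\frac{1}{97319} \approx 1.0275 \cdot 10^{-5}$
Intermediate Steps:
$l{\left(Q \right)} = 2 + Q$
$\frac{1}{L + l{\left(210 \right)}} = \frac{1}{97107 + \left(2 + 210\right)} = \frac{1}{97107 + 212} = \frac{1}{97319}$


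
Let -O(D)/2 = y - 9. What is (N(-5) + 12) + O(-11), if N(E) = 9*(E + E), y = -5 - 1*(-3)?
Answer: -56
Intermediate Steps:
y = -2 (y = -5 + 3 = -2)
N(E) = 18*E (N(E) = 9*(2*E) = 18*E)
O(D) = 22 (O(D) = -2*(-2 - 9) = -2*(-11) = 22)
(N(-5) + 12) + O(-11) = (18*(-5) + 12) + 22 = (-90 + 12) + 22 = -78 + 22 = -56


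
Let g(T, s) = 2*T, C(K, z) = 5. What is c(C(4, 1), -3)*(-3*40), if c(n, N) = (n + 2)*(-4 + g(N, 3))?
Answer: 8400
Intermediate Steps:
c(n, N) = (-4 + 2*N)*(2 + n) (c(n, N) = (n + 2)*(-4 + 2*N) = (2 + n)*(-4 + 2*N) = (-4 + 2*N)*(2 + n))
c(C(4, 1), -3)*(-3*40) = (-8 - 4*5 + 4*(-3) + 2*(-3)*5)*(-3*40) = (-8 - 20 - 12 - 30)*(-120) = -70*(-120) = 8400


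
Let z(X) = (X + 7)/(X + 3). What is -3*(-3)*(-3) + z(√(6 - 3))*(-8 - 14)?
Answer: -93 + 44*√3/3 ≈ -67.597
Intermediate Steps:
z(X) = (7 + X)/(3 + X)
-3*(-3)*(-3) + z(√(6 - 3))*(-8 - 14) = -3*(-3)*(-3) + ((7 + √(6 - 3))/(3 + √(6 - 3)))*(-8 - 14) = 9*(-3) + ((7 + √3)/(3 + √3))*(-22) = -27 - 22*(7 + √3)/(3 + √3)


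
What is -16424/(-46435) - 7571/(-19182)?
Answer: 666604553/890716170 ≈ 0.74839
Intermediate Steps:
-16424/(-46435) - 7571/(-19182) = -16424*(-1/46435) - 7571*(-1/19182) = 16424/46435 + 7571/19182 = 666604553/890716170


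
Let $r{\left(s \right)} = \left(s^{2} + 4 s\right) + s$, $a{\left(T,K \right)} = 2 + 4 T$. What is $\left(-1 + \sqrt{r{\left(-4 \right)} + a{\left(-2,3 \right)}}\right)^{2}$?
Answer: $\left(1 - i \sqrt{10}\right)^{2} \approx -9.0 - 6.3246 i$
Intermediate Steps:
$r{\left(s \right)} = s^{2} + 5 s$
$\left(-1 + \sqrt{r{\left(-4 \right)} + a{\left(-2,3 \right)}}\right)^{2} = \left(-1 + \sqrt{- 4 \left(5 - 4\right) + \left(2 + 4 \left(-2\right)\right)}\right)^{2} = \left(-1 + \sqrt{\left(-4\right) 1 + \left(2 - 8\right)}\right)^{2} = \left(-1 + \sqrt{-4 - 6}\right)^{2} = \left(-1 + \sqrt{-10}\right)^{2} = \left(-1 + i \sqrt{10}\right)^{2}$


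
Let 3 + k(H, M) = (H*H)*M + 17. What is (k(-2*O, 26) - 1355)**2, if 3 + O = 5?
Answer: 855625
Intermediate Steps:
O = 2 (O = -3 + 5 = 2)
k(H, M) = 14 + M*H**2 (k(H, M) = -3 + ((H*H)*M + 17) = -3 + (H**2*M + 17) = -3 + (M*H**2 + 17) = -3 + (17 + M*H**2) = 14 + M*H**2)
(k(-2*O, 26) - 1355)**2 = ((14 + 26*(-2*2)**2) - 1355)**2 = ((14 + 26*(-4)**2) - 1355)**2 = ((14 + 26*16) - 1355)**2 = ((14 + 416) - 1355)**2 = (430 - 1355)**2 = (-925)**2 = 855625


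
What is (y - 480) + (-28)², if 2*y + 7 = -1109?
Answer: -254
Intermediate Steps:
y = -558 (y = -7/2 + (½)*(-1109) = -7/2 - 1109/2 = -558)
(y - 480) + (-28)² = (-558 - 480) + (-28)² = -1038 + 784 = -254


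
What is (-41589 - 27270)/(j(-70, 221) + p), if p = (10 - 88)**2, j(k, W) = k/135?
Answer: -1859193/164254 ≈ -11.319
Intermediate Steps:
j(k, W) = k/135 (j(k, W) = k*(1/135) = k/135)
p = 6084 (p = (-78)**2 = 6084)
(-41589 - 27270)/(j(-70, 221) + p) = (-41589 - 27270)/((1/135)*(-70) + 6084) = -68859/(-14/27 + 6084) = -68859/164254/27 = -68859*27/164254 = -1859193/164254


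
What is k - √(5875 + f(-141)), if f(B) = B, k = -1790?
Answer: -1790 - √5734 ≈ -1865.7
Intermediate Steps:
k - √(5875 + f(-141)) = -1790 - √(5875 - 141) = -1790 - √5734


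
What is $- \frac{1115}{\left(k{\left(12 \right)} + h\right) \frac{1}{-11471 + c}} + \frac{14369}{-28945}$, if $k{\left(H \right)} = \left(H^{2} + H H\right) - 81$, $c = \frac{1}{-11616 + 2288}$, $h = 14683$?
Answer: $\frac{690267102753119}{804056902880} \approx 858.48$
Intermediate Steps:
$c = - \frac{1}{9328}$ ($c = \frac{1}{-9328} = - \frac{1}{9328} \approx -0.0001072$)
$k{\left(H \right)} = -81 + 2 H^{2}$ ($k{\left(H \right)} = \left(H^{2} + H^{2}\right) - 81 = 2 H^{2} - 81 = -81 + 2 H^{2}$)
$- \frac{1115}{\left(k{\left(12 \right)} + h\right) \frac{1}{-11471 + c}} + \frac{14369}{-28945} = - \frac{1115}{\left(\left(-81 + 2 \cdot 12^{2}\right) + 14683\right) \frac{1}{-11471 - \frac{1}{9328}}} + \frac{14369}{-28945} = - \frac{1115}{\left(\left(-81 + 2 \cdot 144\right) + 14683\right) \frac{1}{- \frac{107001489}{9328}}} + 14369 \left(- \frac{1}{28945}\right) = - \frac{1115}{\left(\left(-81 + 288\right) + 14683\right) \left(- \frac{9328}{107001489}\right)} - \frac{14369}{28945} = - \frac{1115}{\left(207 + 14683\right) \left(- \frac{9328}{107001489}\right)} - \frac{14369}{28945} = - \frac{1115}{14890 \left(- \frac{9328}{107001489}\right)} - \frac{14369}{28945} = - \frac{1115}{- \frac{138893920}{107001489}} - \frac{14369}{28945} = \left(-1115\right) \left(- \frac{107001489}{138893920}\right) - \frac{14369}{28945} = \frac{23861332047}{27778784} - \frac{14369}{28945} = \frac{690267102753119}{804056902880}$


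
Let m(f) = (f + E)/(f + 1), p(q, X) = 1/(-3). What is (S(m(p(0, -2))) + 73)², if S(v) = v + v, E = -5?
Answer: 3249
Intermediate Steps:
p(q, X) = -⅓
m(f) = (-5 + f)/(1 + f) (m(f) = (f - 5)/(f + 1) = (-5 + f)/(1 + f))
S(v) = 2*v
(S(m(p(0, -2))) + 73)² = (2*((-5 - ⅓)/(1 - ⅓)) + 73)² = (2*(-16/3/(⅔)) + 73)² = (2*((3/2)*(-16/3)) + 73)² = (2*(-8) + 73)² = (-16 + 73)² = 57² = 3249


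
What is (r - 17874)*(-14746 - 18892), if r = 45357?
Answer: -924473154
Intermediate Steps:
(r - 17874)*(-14746 - 18892) = (45357 - 17874)*(-14746 - 18892) = 27483*(-33638) = -924473154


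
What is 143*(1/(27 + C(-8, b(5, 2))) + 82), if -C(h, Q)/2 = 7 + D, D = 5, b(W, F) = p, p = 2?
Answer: 35321/3 ≈ 11774.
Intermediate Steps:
b(W, F) = 2
C(h, Q) = -24 (C(h, Q) = -2*(7 + 5) = -2*12 = -24)
143*(1/(27 + C(-8, b(5, 2))) + 82) = 143*(1/(27 - 24) + 82) = 143*(1/3 + 82) = 143*(⅓ + 82) = 143*(247/3) = 35321/3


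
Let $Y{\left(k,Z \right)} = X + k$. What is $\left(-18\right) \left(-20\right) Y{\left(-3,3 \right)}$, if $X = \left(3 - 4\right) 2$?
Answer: $-1800$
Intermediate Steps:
$X = -2$ ($X = \left(-1\right) 2 = -2$)
$Y{\left(k,Z \right)} = -2 + k$
$\left(-18\right) \left(-20\right) Y{\left(-3,3 \right)} = \left(-18\right) \left(-20\right) \left(-2 - 3\right) = 360 \left(-5\right) = -1800$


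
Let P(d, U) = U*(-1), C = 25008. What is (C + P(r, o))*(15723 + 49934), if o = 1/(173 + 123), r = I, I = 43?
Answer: 486017210119/296 ≈ 1.6419e+9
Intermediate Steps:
r = 43
o = 1/296 ≈ 0.0033784
P(d, U) = -U
(C + P(r, o))*(15723 + 49934) = (25008 - 1*1/296)*(15723 + 49934) = (25008 - 1/296)*65657 = (7402367/296)*65657 = 486017210119/296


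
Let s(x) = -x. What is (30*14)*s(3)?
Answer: -1260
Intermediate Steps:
(30*14)*s(3) = (30*14)*(-1*3) = 420*(-3) = -1260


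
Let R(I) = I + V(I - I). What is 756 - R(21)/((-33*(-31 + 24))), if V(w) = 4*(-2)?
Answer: 174623/231 ≈ 755.94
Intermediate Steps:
V(w) = -8
R(I) = -8 + I (R(I) = I - 8 = -8 + I)
756 - R(21)/((-33*(-31 + 24))) = 756 - (-8 + 21)/((-33*(-31 + 24))) = 756 - 13/((-33*(-7))) = 756 - 13/231 = 174623/231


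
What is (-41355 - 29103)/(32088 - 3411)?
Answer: -23486/9559 ≈ -2.4570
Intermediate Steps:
(-41355 - 29103)/(32088 - 3411) = -70458/28677 = -70458*1/28677 = -23486/9559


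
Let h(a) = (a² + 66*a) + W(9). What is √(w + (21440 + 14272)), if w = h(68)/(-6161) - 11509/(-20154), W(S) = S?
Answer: √550589645521968616542/124168794 ≈ 188.97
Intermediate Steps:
h(a) = 9 + a² + 66*a (h(a) = (a² + 66*a) + 9 = 9 + a² + 66*a)
w = -112917685/124168794 (w = (9 + 68² + 66*68)/(-6161) - 11509/(-20154) = (9 + 4624 + 4488)*(-1/6161) - 11509*(-1/20154) = 9121*(-1/6161) + 11509/20154 = -9121/6161 + 11509/20154 = -112917685/124168794 ≈ -0.90939)
√(w + (21440 + 14272)) = √(-112917685/124168794 + (21440 + 14272)) = √(-112917685/124168794 + 35712) = √(4434203053643/124168794) = √550589645521968616542/124168794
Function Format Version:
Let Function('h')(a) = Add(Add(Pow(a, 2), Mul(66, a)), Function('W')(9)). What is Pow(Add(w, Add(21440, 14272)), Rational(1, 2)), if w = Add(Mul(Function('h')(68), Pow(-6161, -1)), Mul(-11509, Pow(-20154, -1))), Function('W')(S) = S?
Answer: Mul(Rational(1, 124168794), Pow(550589645521968616542, Rational(1, 2))) ≈ 188.97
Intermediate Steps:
Function('h')(a) = Add(9, Pow(a, 2), Mul(66, a)) (Function('h')(a) = Add(Add(Pow(a, 2), Mul(66, a)), 9) = Add(9, Pow(a, 2), Mul(66, a)))
w = Rational(-112917685, 124168794) (w = Add(Mul(Add(9, Pow(68, 2), Mul(66, 68)), Pow(-6161, -1)), Mul(-11509, Pow(-20154, -1))) = Add(Mul(Add(9, 4624, 4488), Rational(-1, 6161)), Mul(-11509, Rational(-1, 20154))) = Add(Mul(9121, Rational(-1, 6161)), Rational(11509, 20154)) = Add(Rational(-9121, 6161), Rational(11509, 20154)) = Rational(-112917685, 124168794) ≈ -0.90939)
Pow(Add(w, Add(21440, 14272)), Rational(1, 2)) = Pow(Add(Rational(-112917685, 124168794), Add(21440, 14272)), Rational(1, 2)) = Pow(Add(Rational(-112917685, 124168794), 35712), Rational(1, 2)) = Pow(Rational(4434203053643, 124168794), Rational(1, 2)) = Mul(Rational(1, 124168794), Pow(550589645521968616542, Rational(1, 2)))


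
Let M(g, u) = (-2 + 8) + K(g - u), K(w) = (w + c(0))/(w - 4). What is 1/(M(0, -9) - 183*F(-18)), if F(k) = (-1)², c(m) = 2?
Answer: -5/874 ≈ -0.0057208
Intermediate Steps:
K(w) = (2 + w)/(-4 + w) (K(w) = (w + 2)/(w - 4) = (2 + w)/(-4 + w))
M(g, u) = 6 + (2 + g - u)/(-4 + g - u) (M(g, u) = (-2 + 8) + (2 + (g - u))/(-4 + (g - u)) = 6 + (2 + g - u)/(-4 + g - u))
F(k) = 1
1/(M(0, -9) - 183*F(-18)) = 1/((22 - 7*0 + 7*(-9))/(4 - 9 - 1*0) - 183*1) = 1/((22 + 0 - 63)/(4 - 9 + 0) - 183) = 1/(-41/(-5) - 183) = 1/(-⅕*(-41) - 183) = 1/(41/5 - 183) = 1/(-874/5) = -5/874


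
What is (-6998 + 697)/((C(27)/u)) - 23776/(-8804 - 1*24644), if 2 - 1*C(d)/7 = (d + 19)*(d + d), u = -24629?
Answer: -648786587021/72640694 ≈ -8931.5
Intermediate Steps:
C(d) = 14 - 14*d*(19 + d) (C(d) = 14 - 7*(d + 19)*(d + d) = 14 - 7*(19 + d)*2*d = 14 - 14*d*(19 + d))
(-6998 + 697)/((C(27)/u)) - 23776/(-8804 - 1*24644) = (-6998 + 697)/(((14 - 266*27 - 14*27²)/(-24629))) - 23776/(-8804 - 1*24644) = -6301*(-24629/(14 - 7182 - 14*729)) - 23776/(-8804 - 24644) = -6301*(-24629/(14 - 7182 - 10206)) - 23776/(-33448) = -6301/((-17374*(-1/24629))) - 23776*(-1/33448) = -6301/17374/24629 + 2972/4181 = -6301*24629/17374 + 2972/4181 = -155187329/17374 + 2972/4181 = -648786587021/72640694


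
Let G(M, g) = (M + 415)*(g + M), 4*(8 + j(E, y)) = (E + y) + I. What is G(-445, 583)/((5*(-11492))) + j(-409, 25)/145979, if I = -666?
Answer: 3463589/49340902 ≈ 0.070197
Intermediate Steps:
j(E, y) = -349/2 + E/4 + y/4 (j(E, y) = -8 + ((E + y) - 666)/4 = -8 + (-666 + E + y)/4 = -8 + (-333/2 + E/4 + y/4) = -349/2 + E/4 + y/4)
G(M, g) = (415 + M)*(M + g)
G(-445, 583)/((5*(-11492))) + j(-409, 25)/145979 = ((-445)² + 415*(-445) + 415*583 - 445*583)/((5*(-11492))) + (-349/2 + (¼)*(-409) + (¼)*25)/145979 = (198025 - 184675 + 241945 - 259435)/(-57460) + (-349/2 - 409/4 + 25/4)*(1/145979) = -4140*(-1/57460) - 541/2*1/145979 = 207/2873 - 541/291958 = 3463589/49340902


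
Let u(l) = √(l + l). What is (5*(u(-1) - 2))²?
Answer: 50 - 100*I*√2 ≈ 50.0 - 141.42*I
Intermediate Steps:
u(l) = √2*√l (u(l) = √(2*l) = √2*√l)
(5*(u(-1) - 2))² = (5*(√2*√(-1) - 2))² = (5*(√2*I - 2))² = (5*(I*√2 - 2))² = (5*(-2 + I*√2))² = (-10 + 5*I*√2)²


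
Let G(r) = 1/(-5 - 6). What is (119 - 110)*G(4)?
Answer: -9/11 ≈ -0.81818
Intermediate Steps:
G(r) = -1/11 (G(r) = 1/(-11) = -1/11)
(119 - 110)*G(4) = (119 - 110)*(-1/11) = 9*(-1/11) = -9/11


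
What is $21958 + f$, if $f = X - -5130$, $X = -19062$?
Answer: $8026$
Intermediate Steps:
$f = -13932$ ($f = -19062 - -5130 = -19062 + 5130 = -13932$)
$21958 + f = 21958 - 13932 = 8026$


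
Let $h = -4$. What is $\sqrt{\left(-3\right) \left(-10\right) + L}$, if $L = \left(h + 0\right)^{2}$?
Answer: $\sqrt{46} \approx 6.7823$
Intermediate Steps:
$L = 16$ ($L = \left(-4 + 0\right)^{2} = \left(-4\right)^{2} = 16$)
$\sqrt{\left(-3\right) \left(-10\right) + L} = \sqrt{\left(-3\right) \left(-10\right) + 16} = \sqrt{30 + 16} = \sqrt{46}$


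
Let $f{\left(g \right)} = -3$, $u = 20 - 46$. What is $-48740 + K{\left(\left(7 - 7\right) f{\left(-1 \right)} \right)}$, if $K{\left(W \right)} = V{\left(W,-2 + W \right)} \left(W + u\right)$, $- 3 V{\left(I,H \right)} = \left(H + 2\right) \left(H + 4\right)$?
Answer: $-48740$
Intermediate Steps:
$V{\left(I,H \right)} = - \frac{\left(2 + H\right) \left(4 + H\right)}{3}$ ($V{\left(I,H \right)} = - \frac{\left(H + 2\right) \left(H + 4\right)}{3} = - \frac{\left(2 + H\right) \left(4 + H\right)}{3}$)
$u = -26$
$K{\left(W \right)} = \left(-26 + W\right) \left(\frac{4}{3} - 2 W - \frac{\left(-2 + W\right)^{2}}{3}\right)$ ($K{\left(W \right)} = \left(- \frac{8}{3} - 2 \left(-2 + W\right) - \frac{\left(-2 + W\right)^{2}}{3}\right) \left(W - 26\right) = \left(- \frac{8}{3} - \left(-4 + 2 W\right) - \frac{\left(-2 + W\right)^{2}}{3}\right) \left(-26 + W\right) = \left(\frac{4}{3} - 2 W - \frac{\left(-2 + W\right)^{2}}{3}\right) \left(-26 + W\right) = \left(-26 + W\right) \left(\frac{4}{3} - 2 W - \frac{\left(-2 + W\right)^{2}}{3}\right)$)
$-48740 + K{\left(\left(7 - 7\right) f{\left(-1 \right)} \right)} = -48740 + \frac{\left(7 - 7\right) \left(-3\right) \left(52 - \left(\left(7 - 7\right) \left(-3\right)\right)^{2} + 24 \left(7 - 7\right) \left(-3\right)\right)}{3} = -48740 + \frac{0 \left(-3\right) \left(52 - \left(0 \left(-3\right)\right)^{2} + 24 \cdot 0 \left(-3\right)\right)}{3} = -48740 + \frac{1}{3} \cdot 0 \left(52 - 0^{2} + 24 \cdot 0\right) = -48740 + \frac{1}{3} \cdot 0 \left(52 - 0 + 0\right) = -48740 + \frac{1}{3} \cdot 0 \left(52 + 0 + 0\right) = -48740 + \frac{1}{3} \cdot 0 \cdot 52 = -48740 + 0 = -48740$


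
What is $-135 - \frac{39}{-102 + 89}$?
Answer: $-132$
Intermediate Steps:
$-135 - \frac{39}{-102 + 89} = -135 - \frac{39}{-13} = -135 - -3 = -135 + 3 = -132$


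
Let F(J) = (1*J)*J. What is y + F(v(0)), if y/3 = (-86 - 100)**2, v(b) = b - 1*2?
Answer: 103792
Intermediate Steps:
v(b) = -2 + b (v(b) = b - 2 = -2 + b)
F(J) = J**2 (F(J) = J*J = J**2)
y = 103788 (y = 3*(-86 - 100)**2 = 3*(-186)**2 = 3*34596 = 103788)
y + F(v(0)) = 103788 + (-2 + 0)**2 = 103788 + (-2)**2 = 103788 + 4 = 103792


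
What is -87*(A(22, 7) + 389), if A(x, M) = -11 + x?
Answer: -34800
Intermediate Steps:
-87*(A(22, 7) + 389) = -87*((-11 + 22) + 389) = -87*(11 + 389) = -87*400 = -34800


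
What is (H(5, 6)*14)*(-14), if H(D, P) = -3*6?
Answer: 3528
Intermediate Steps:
H(D, P) = -18
(H(5, 6)*14)*(-14) = -18*14*(-14) = -252*(-14) = 3528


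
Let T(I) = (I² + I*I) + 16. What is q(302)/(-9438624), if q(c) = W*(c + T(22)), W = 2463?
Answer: -527903/1573104 ≈ -0.33558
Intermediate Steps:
T(I) = 16 + 2*I² (T(I) = (I² + I²) + 16 = 2*I² + 16 = 16 + 2*I²)
q(c) = 2423592 + 2463*c (q(c) = 2463*(c + (16 + 2*22²)) = 2463*(c + (16 + 2*484)) = 2463*(c + (16 + 968)) = 2463*(c + 984) = 2463*(984 + c) = 2423592 + 2463*c)
q(302)/(-9438624) = (2423592 + 2463*302)/(-9438624) = (2423592 + 743826)*(-1/9438624) = 3167418*(-1/9438624) = -527903/1573104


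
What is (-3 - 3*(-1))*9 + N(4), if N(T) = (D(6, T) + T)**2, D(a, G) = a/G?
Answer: 121/4 ≈ 30.250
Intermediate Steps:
N(T) = (T + 6/T)**2 (N(T) = (6/T + T)**2 = (T + 6/T)**2)
(-3 - 3*(-1))*9 + N(4) = (-3 - 3*(-1))*9 + (6 + 4**2)**2/4**2 = (-3 + 3)*9 + (6 + 16)**2/16 = 0*9 + (1/16)*22**2 = 0 + (1/16)*484 = 0 + 121/4 = 121/4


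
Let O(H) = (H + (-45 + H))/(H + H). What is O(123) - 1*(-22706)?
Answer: 1861959/82 ≈ 22707.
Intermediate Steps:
O(H) = (-45 + 2*H)/(2*H) (O(H) = (-45 + 2*H)/((2*H)) = (-45 + 2*H)*(1/(2*H)) = (-45 + 2*H)/(2*H))
O(123) - 1*(-22706) = (-45/2 + 123)/123 - 1*(-22706) = (1/123)*(201/2) + 22706 = 67/82 + 22706 = 1861959/82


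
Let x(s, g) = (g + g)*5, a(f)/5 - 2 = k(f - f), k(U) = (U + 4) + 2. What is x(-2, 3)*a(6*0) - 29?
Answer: 1171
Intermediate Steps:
k(U) = 6 + U (k(U) = (4 + U) + 2 = 6 + U)
a(f) = 40 (a(f) = 10 + 5*(6 + (f - f)) = 10 + 5*(6 + 0) = 10 + 5*6 = 10 + 30 = 40)
x(s, g) = 10*g (x(s, g) = (2*g)*5 = 10*g)
x(-2, 3)*a(6*0) - 29 = (10*3)*40 - 29 = 30*40 - 29 = 1200 - 29 = 1171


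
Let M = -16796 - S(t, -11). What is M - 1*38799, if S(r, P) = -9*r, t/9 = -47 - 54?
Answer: -63776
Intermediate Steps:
t = -909 (t = 9*(-47 - 54) = 9*(-101) = -909)
M = -24977 (M = -16796 - (-9)*(-909) = -16796 - 1*8181 = -16796 - 8181 = -24977)
M - 1*38799 = -24977 - 1*38799 = -24977 - 38799 = -63776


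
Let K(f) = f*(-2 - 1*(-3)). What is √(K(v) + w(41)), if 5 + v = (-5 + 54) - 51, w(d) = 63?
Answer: 2*√14 ≈ 7.4833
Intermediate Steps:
v = -7 (v = -5 + ((-5 + 54) - 51) = -5 + (49 - 51) = -5 - 2 = -7)
K(f) = f (K(f) = f*(-2 + 3) = f*1 = f)
√(K(v) + w(41)) = √(-7 + 63) = √56 = 2*√14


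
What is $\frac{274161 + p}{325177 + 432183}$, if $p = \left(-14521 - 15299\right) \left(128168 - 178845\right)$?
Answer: $\frac{1511462301}{757360} \approx 1995.7$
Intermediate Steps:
$p = 1511188140$ ($p = - 29820 \left(128168 - 178845\right) = \left(-29820\right) \left(-50677\right) = 1511188140$)
$\frac{274161 + p}{325177 + 432183} = \frac{274161 + 1511188140}{325177 + 432183} = \frac{1511462301}{757360}$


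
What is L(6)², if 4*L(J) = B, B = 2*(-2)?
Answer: 1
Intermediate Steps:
B = -4
L(J) = -1 (L(J) = (¼)*(-4) = -1)
L(6)² = (-1)² = 1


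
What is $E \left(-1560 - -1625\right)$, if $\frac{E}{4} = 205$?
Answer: $53300$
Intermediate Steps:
$E = 820$ ($E = 4 \cdot 205 = 820$)
$E \left(-1560 - -1625\right) = 820 \left(-1560 - -1625\right) = 820 \left(-1560 + 1625\right) = 820 \cdot 65 = 53300$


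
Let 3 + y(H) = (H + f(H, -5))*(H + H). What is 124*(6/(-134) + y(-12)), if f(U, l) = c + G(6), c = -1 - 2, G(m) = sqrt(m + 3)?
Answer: 2367408/67 ≈ 35334.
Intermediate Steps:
G(m) = sqrt(3 + m)
c = -3
f(U, l) = 0 (f(U, l) = -3 + sqrt(3 + 6) = -3 + sqrt(9) = -3 + 3 = 0)
y(H) = -3 + 2*H**2 (y(H) = -3 + (H + 0)*(H + H) = -3 + H*(2*H) = -3 + 2*H**2)
124*(6/(-134) + y(-12)) = 124*(6/(-134) + (-3 + 2*(-12)**2)) = 124*(6*(-1/134) + (-3 + 2*144)) = 124*(-3/67 + (-3 + 288)) = 124*(-3/67 + 285) = 124*(19092/67) = 2367408/67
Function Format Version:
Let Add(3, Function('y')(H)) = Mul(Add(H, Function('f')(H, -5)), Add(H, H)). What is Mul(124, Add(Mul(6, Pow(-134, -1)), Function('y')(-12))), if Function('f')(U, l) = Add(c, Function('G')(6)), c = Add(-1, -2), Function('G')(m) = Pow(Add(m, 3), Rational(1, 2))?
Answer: Rational(2367408, 67) ≈ 35334.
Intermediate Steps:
Function('G')(m) = Pow(Add(3, m), Rational(1, 2))
c = -3
Function('f')(U, l) = 0 (Function('f')(U, l) = Add(-3, Pow(Add(3, 6), Rational(1, 2))) = Add(-3, Pow(9, Rational(1, 2))) = Add(-3, 3) = 0)
Function('y')(H) = Add(-3, Mul(2, Pow(H, 2))) (Function('y')(H) = Add(-3, Mul(Add(H, 0), Add(H, H))) = Add(-3, Mul(H, Mul(2, H))) = Add(-3, Mul(2, Pow(H, 2))))
Mul(124, Add(Mul(6, Pow(-134, -1)), Function('y')(-12))) = Mul(124, Add(Mul(6, Pow(-134, -1)), Add(-3, Mul(2, Pow(-12, 2))))) = Mul(124, Add(Mul(6, Rational(-1, 134)), Add(-3, Mul(2, 144)))) = Mul(124, Add(Rational(-3, 67), Add(-3, 288))) = Mul(124, Add(Rational(-3, 67), 285)) = Mul(124, Rational(19092, 67)) = Rational(2367408, 67)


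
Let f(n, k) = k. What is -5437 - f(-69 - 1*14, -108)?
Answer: -5329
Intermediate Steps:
-5437 - f(-69 - 1*14, -108) = -5437 - 1*(-108) = -5437 + 108 = -5329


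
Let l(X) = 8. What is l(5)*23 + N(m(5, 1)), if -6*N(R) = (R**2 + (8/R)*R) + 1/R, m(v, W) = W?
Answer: 547/3 ≈ 182.33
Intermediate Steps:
N(R) = -4/3 - 1/(6*R) - R**2/6 (N(R) = -((R**2 + (8/R)*R) + 1/R)/6 = -((R**2 + 8) + 1/R)/6 = -((8 + R**2) + 1/R)/6 = -(8 + 1/R + R**2)/6 = -4/3 - 1/(6*R) - R**2/6)
l(5)*23 + N(m(5, 1)) = 8*23 + (1/6)*(-1 - 1*1*(8 + 1**2))/1 = 184 + (1/6)*1*(-1 - 1*1*(8 + 1)) = 184 + (1/6)*1*(-1 - 1*1*9) = 184 + (1/6)*1*(-1 - 9) = 184 + (1/6)*1*(-10) = 184 - 5/3 = 547/3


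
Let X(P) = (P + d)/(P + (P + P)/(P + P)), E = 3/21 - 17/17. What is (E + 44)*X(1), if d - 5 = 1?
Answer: 151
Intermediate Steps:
d = 6 (d = 5 + 1 = 6)
E = -6/7 (E = 3*(1/21) - 17*1/17 = ⅐ - 1 = -6/7 ≈ -0.85714)
X(P) = (6 + P)/(1 + P) (X(P) = (P + 6)/(P + (P + P)/(P + P)) = (6 + P)/(P + (2*P)/((2*P))) = (6 + P)/(P + (2*P)*(1/(2*P))) = (6 + P)/(P + 1) = (6 + P)/(1 + P))
(E + 44)*X(1) = (-6/7 + 44)*((6 + 1)/(1 + 1)) = 302*(7/2)/7 = 302*((½)*7)/7 = (302/7)*(7/2) = 151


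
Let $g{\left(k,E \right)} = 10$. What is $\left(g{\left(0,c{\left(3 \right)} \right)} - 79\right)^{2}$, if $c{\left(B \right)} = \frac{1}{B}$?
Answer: $4761$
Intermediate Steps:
$\left(g{\left(0,c{\left(3 \right)} \right)} - 79\right)^{2} = \left(10 - 79\right)^{2} = \left(-69\right)^{2} = 4761$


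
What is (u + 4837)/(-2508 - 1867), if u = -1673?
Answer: -452/625 ≈ -0.72320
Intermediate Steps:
(u + 4837)/(-2508 - 1867) = (-1673 + 4837)/(-2508 - 1867) = 3164/(-4375) = 3164*(-1/4375) = -452/625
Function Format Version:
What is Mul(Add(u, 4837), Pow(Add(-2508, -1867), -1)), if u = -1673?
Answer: Rational(-452, 625) ≈ -0.72320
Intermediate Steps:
Mul(Add(u, 4837), Pow(Add(-2508, -1867), -1)) = Mul(Add(-1673, 4837), Pow(Add(-2508, -1867), -1)) = Mul(3164, Pow(-4375, -1)) = Mul(3164, Rational(-1, 4375)) = Rational(-452, 625)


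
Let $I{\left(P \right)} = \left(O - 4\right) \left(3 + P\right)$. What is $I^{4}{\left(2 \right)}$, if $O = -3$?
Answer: $1500625$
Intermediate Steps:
$I{\left(P \right)} = -21 - 7 P$ ($I{\left(P \right)} = \left(-3 - 4\right) \left(3 + P\right) = - 7 \left(3 + P\right) = -21 - 7 P$)
$I^{4}{\left(2 \right)} = \left(-21 - 14\right)^{4} = \left(-35\right)^{4} = 1500625$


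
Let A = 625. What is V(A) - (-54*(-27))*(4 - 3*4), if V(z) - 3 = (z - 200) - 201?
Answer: 11891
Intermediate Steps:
V(z) = -398 + z (V(z) = 3 + ((z - 200) - 201) = 3 + ((-200 + z) - 201) = 3 + (-401 + z) = -398 + z)
V(A) - (-54*(-27))*(4 - 3*4) = (-398 + 625) - (-54*(-27))*(4 - 3*4) = 227 - 1458*(4 - 12) = 227 - 1458*(-8) = 227 - 1*(-11664) = 227 + 11664 = 11891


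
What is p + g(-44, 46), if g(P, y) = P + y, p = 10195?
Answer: 10197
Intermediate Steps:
p + g(-44, 46) = 10195 + (-44 + 46) = 10195 + 2 = 10197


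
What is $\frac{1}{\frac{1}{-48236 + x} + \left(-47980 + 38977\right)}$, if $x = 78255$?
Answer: $- \frac{30019}{270261056} \approx -0.00011107$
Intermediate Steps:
$\frac{1}{\frac{1}{-48236 + x} + \left(-47980 + 38977\right)} = \frac{1}{\frac{1}{-48236 + 78255} + \left(-47980 + 38977\right)} = \frac{1}{\frac{1}{30019} - 9003} = \frac{1}{- \frac{270261056}{30019}} = - \frac{30019}{270261056}$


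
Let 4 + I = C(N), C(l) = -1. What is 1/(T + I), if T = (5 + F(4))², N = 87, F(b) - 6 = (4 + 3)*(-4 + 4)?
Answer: 1/116 ≈ 0.0086207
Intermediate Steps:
F(b) = 6 (F(b) = 6 + (4 + 3)*(-4 + 4) = 6 + 7*0 = 6 + 0 = 6)
I = -5 (I = -4 - 1 = -5)
T = 121 (T = (5 + 6)² = 11² = 121)
1/(T + I) = 1/(121 - 5) = 1/116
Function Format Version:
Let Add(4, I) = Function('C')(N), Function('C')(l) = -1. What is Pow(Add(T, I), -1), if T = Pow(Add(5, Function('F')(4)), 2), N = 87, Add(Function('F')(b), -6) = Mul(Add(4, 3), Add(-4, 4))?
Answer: Rational(1, 116) ≈ 0.0086207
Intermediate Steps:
Function('F')(b) = 6 (Function('F')(b) = Add(6, Mul(Add(4, 3), Add(-4, 4))) = Add(6, Mul(7, 0)) = Add(6, 0) = 6)
I = -5 (I = Add(-4, -1) = -5)
T = 121 (T = Pow(Add(5, 6), 2) = Pow(11, 2) = 121)
Pow(Add(T, I), -1) = Pow(Add(121, -5), -1) = Pow(116, -1) = Rational(1, 116)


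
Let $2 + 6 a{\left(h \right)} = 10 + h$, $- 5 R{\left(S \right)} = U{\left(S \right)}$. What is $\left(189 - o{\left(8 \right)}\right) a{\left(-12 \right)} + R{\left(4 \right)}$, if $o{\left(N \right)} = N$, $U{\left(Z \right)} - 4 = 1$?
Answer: $- \frac{365}{3} \approx -121.67$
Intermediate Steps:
$U{\left(Z \right)} = 5$ ($U{\left(Z \right)} = 4 + 1 = 5$)
$R{\left(S \right)} = -1$ ($R{\left(S \right)} = \left(- \frac{1}{5}\right) 5 = -1$)
$a{\left(h \right)} = \frac{4}{3} + \frac{h}{6}$ ($a{\left(h \right)} = - \frac{1}{3} + \frac{10 + h}{6} = - \frac{1}{3} + \left(\frac{5}{3} + \frac{h}{6}\right) = \frac{4}{3} + \frac{h}{6}$)
$\left(189 - o{\left(8 \right)}\right) a{\left(-12 \right)} + R{\left(4 \right)} = \left(189 - 8\right) \left(\frac{4}{3} + \frac{1}{6} \left(-12\right)\right) - 1 = \left(189 - 8\right) \left(\frac{4}{3} - 2\right) - 1 = 181 \left(- \frac{2}{3}\right) - 1 = - \frac{362}{3} - 1 = - \frac{365}{3}$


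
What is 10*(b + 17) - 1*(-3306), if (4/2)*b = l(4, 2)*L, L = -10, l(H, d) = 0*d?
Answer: 3476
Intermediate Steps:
l(H, d) = 0
b = 0 (b = (0*(-10))/2 = (1/2)*0 = 0)
10*(b + 17) - 1*(-3306) = 10*(0 + 17) - 1*(-3306) = 10*17 + 3306 = 170 + 3306 = 3476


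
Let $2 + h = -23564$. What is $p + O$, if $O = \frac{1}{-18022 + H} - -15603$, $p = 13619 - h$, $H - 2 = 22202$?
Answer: $\frac{220759417}{4182} \approx 52788.0$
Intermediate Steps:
$h = -23566$ ($h = -2 - 23564 = -23566$)
$H = 22204$ ($H = 2 + 22202 = 22204$)
$p = 37185$ ($p = 13619 - -23566 = 13619 + 23566 = 37185$)
$O = \frac{65251747}{4182}$ ($O = \frac{1}{-18022 + 22204} - -15603 = \frac{1}{4182} + 15603 = \frac{65251747}{4182} \approx 15603.0$)
$p + O = 37185 + \frac{65251747}{4182} = \frac{220759417}{4182}$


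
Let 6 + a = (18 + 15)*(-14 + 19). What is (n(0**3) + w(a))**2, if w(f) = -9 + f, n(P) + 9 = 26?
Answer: 27889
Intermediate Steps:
a = 159 (a = -6 + (18 + 15)*(-14 + 19) = -6 + 33*5 = -6 + 165 = 159)
n(P) = 17 (n(P) = -9 + 26 = 17)
(n(0**3) + w(a))**2 = (17 + (-9 + 159))**2 = (17 + 150)**2 = 167**2 = 27889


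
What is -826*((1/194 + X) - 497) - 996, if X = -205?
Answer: 56148619/97 ≈ 5.7885e+5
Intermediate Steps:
-826*((1/194 + X) - 497) - 996 = -826*((1/194 - 205) - 497) - 996 = -826*(-39769/194 - 497) - 996 = -826*(-136187/194) - 996 = 56245231/97 - 996 = 56148619/97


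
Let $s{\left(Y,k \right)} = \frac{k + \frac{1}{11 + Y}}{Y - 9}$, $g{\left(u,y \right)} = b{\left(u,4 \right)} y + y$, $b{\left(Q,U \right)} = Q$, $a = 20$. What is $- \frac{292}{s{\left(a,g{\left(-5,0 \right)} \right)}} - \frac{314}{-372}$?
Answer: $- \frac{18520235}{186} \approx -99571.0$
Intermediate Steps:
$g{\left(u,y \right)} = y + u y$ ($g{\left(u,y \right)} = u y + y = y + u y$)
$s{\left(Y,k \right)} = \frac{k + \frac{1}{11 + Y}}{-9 + Y}$
$- \frac{292}{s{\left(a,g{\left(-5,0 \right)} \right)}} - \frac{314}{-372} = - \frac{292}{\frac{1}{-99 + 20^{2} + 2 \cdot 20} \left(1 + 11 \cdot 0 \left(1 - 5\right) + 20 \cdot 0 \left(1 - 5\right)\right)} - \frac{314}{-372} = - \frac{292}{\frac{1}{-99 + 400 + 40} \left(1 + 11 \cdot 0 \left(-4\right) + 20 \cdot 0 \left(-4\right)\right)} - - \frac{157}{186} = - \frac{292}{\frac{1}{341} \left(1 + 11 \cdot 0 + 20 \cdot 0\right)} + \frac{157}{186} = - \frac{292}{\frac{1}{341} \left(1 + 0 + 0\right)} + \frac{157}{186} = - \frac{292}{\frac{1}{341} \cdot 1} + \frac{157}{186} = - 292 \frac{1}{\frac{1}{341}} + \frac{157}{186} = \left(-292\right) 341 + \frac{157}{186} = -99572 + \frac{157}{186} = - \frac{18520235}{186}$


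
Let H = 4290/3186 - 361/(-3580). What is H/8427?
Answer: 2751391/16019558460 ≈ 0.00017175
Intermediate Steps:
H = 2751391/1900980 (H = 4290*(1/3186) - 361*(-1/3580) = 715/531 + 361/3580 = 2751391/1900980 ≈ 1.4474)
H/8427 = (2751391/1900980)/8427 = (2751391/1900980)*(1/8427) = 2751391/16019558460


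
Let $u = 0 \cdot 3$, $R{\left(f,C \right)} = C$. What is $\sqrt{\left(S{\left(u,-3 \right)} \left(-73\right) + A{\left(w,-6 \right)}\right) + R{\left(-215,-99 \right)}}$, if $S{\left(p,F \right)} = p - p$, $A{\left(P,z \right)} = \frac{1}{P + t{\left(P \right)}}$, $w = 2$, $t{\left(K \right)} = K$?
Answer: $\frac{i \sqrt{395}}{2} \approx 9.9373 i$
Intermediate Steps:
$u = 0$
$A{\left(P,z \right)} = \frac{1}{2 P}$ ($A{\left(P,z \right)} = \frac{1}{P + P} = \frac{1}{2 P}$)
$S{\left(p,F \right)} = 0$
$\sqrt{\left(S{\left(u,-3 \right)} \left(-73\right) + A{\left(w,-6 \right)}\right) + R{\left(-215,-99 \right)}} = \sqrt{\left(0 \left(-73\right) + \frac{1}{2 \cdot 2}\right) - 99} = \sqrt{\left(0 + \frac{1}{2} \cdot \frac{1}{2}\right) - 99} = \sqrt{\left(0 + \frac{1}{4}\right) - 99} = \sqrt{\frac{1}{4} - 99} = \sqrt{- \frac{395}{4}} = \frac{i \sqrt{395}}{2}$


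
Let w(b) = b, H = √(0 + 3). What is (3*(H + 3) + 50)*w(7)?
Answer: 413 + 21*√3 ≈ 449.37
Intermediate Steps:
H = √3 ≈ 1.7320
(3*(H + 3) + 50)*w(7) = (3*(√3 + 3) + 50)*7 = (3*(3 + √3) + 50)*7 = ((9 + 3*√3) + 50)*7 = (59 + 3*√3)*7 = 413 + 21*√3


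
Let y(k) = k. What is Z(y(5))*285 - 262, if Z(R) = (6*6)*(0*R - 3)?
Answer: -31042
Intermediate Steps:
Z(R) = -108 (Z(R) = 36*(0 - 3) = 36*(-3) = -108)
Z(y(5))*285 - 262 = -108*285 - 262 = -30780 - 262 = -31042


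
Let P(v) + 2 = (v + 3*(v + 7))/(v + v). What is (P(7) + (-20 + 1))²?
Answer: 1225/4 ≈ 306.25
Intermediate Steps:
P(v) = -2 + (21 + 4*v)/(2*v) (P(v) = -2 + (v + 3*(v + 7))/(v + v) = -2 + (v + 3*(7 + v))/((2*v)) = -2 + (v + (21 + 3*v))*(1/(2*v)) = -2 + (21 + 4*v)*(1/(2*v)) = -2 + (21 + 4*v)/(2*v))
(P(7) + (-20 + 1))² = ((21/2)/7 + (-20 + 1))² = ((21/2)*(⅐) - 19)² = (3/2 - 19)² = (-35/2)² = 1225/4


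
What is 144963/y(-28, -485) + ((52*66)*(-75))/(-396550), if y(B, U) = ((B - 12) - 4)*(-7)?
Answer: 14951781/31724 ≈ 471.31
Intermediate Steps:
y(B, U) = 112 - 7*B (y(B, U) = ((-12 + B) - 4)*(-7) = (-16 + B)*(-7) = 112 - 7*B)
144963/y(-28, -485) + ((52*66)*(-75))/(-396550) = 144963/(112 - 7*(-28)) + ((52*66)*(-75))/(-396550) = 144963/(112 + 196) + (3432*(-75))*(-1/396550) = 144963/308 - 257400*(-1/396550) = 144963*(1/308) + 468/721 = 20709/44 + 468/721 = 14951781/31724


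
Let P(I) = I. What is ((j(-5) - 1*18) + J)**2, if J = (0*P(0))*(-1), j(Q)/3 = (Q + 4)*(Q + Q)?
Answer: 144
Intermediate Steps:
j(Q) = 6*Q*(4 + Q) (j(Q) = 3*((Q + 4)*(Q + Q)) = 3*((4 + Q)*(2*Q)) = 3*(2*Q*(4 + Q)) = 6*Q*(4 + Q))
J = 0 (J = (0*0)*(-1) = 0*(-1) = 0)
((j(-5) - 1*18) + J)**2 = ((6*(-5)*(4 - 5) - 1*18) + 0)**2 = ((6*(-5)*(-1) - 18) + 0)**2 = ((30 - 18) + 0)**2 = (12 + 0)**2 = 12**2 = 144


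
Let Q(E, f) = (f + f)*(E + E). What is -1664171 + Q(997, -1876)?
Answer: -9145659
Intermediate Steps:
Q(E, f) = 4*E*f (Q(E, f) = (2*f)*(2*E) = 4*E*f)
-1664171 + Q(997, -1876) = -1664171 + 4*997*(-1876) = -1664171 - 7481488 = -9145659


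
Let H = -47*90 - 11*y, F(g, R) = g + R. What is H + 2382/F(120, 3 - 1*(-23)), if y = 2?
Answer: -309205/73 ≈ -4235.7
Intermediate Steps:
F(g, R) = R + g
H = -4252 (H = -47*90 - 11*2 = -4230 - 22 = -4252)
H + 2382/F(120, 3 - 1*(-23)) = -4252 + 2382/((3 - 1*(-23)) + 120) = -4252 + 2382/((3 + 23) + 120) = -4252 + 2382/(26 + 120) = -4252 + 2382/146 = -4252 + 2382*(1/146) = -4252 + 1191/73 = -309205/73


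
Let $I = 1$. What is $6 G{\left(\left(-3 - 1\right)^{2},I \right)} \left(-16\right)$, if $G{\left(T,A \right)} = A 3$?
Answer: $-288$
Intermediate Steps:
$G{\left(T,A \right)} = 3 A$
$6 G{\left(\left(-3 - 1\right)^{2},I \right)} \left(-16\right) = 6 \cdot 3 \cdot 1 \left(-16\right) = 6 \cdot 3 \left(-16\right) = 18 \left(-16\right) = -288$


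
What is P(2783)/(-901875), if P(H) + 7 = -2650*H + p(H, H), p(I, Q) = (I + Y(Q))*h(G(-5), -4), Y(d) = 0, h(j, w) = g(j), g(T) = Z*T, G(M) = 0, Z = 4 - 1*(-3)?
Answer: 2458319/300625 ≈ 8.1774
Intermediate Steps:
Z = 7 (Z = 4 + 3 = 7)
g(T) = 7*T
h(j, w) = 7*j
p(I, Q) = 0 (p(I, Q) = (I + 0)*(7*0) = I*0 = 0)
P(H) = -7 - 2650*H (P(H) = -7 + (-2650*H + 0) = -7 - 2650*H)
P(2783)/(-901875) = (-7 - 2650*2783)/(-901875) = (-7 - 7374950)*(-1/901875) = -7374957*(-1/901875) = 2458319/300625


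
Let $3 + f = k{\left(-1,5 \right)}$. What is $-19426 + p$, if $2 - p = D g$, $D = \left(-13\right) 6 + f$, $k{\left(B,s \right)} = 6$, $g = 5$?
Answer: $-19049$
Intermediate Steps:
$f = 3$ ($f = -3 + 6 = 3$)
$D = -75$ ($D = \left(-13\right) 6 + 3 = -78 + 3 = -75$)
$p = 377$ ($p = 2 - \left(-75\right) 5 = 2 - -375 = 2 + 375 = 377$)
$-19426 + p = -19426 + 377 = -19049$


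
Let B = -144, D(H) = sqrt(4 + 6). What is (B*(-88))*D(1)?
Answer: 12672*sqrt(10) ≈ 40072.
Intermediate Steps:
D(H) = sqrt(10)
(B*(-88))*D(1) = (-144*(-88))*sqrt(10) = 12672*sqrt(10)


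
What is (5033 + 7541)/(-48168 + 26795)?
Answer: -12574/21373 ≈ -0.58831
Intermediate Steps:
(5033 + 7541)/(-48168 + 26795) = 12574/(-21373) = 12574*(-1/21373) = -12574/21373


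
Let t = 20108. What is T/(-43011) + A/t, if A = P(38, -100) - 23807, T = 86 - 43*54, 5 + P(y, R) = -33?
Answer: -980635807/864865188 ≈ -1.1339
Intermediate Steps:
P(y, R) = -38 (P(y, R) = -5 - 33 = -38)
T = -2236 (T = 86 - 2322 = -2236)
A = -23845 (A = -38 - 23807 = -23845)
T/(-43011) + A/t = -2236/(-43011) - 23845/20108 = -2236*(-1/43011) - 23845*1/20108 = 2236/43011 - 23845/20108 = -980635807/864865188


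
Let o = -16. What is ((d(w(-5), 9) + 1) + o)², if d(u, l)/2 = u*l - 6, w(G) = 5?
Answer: 3969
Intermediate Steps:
d(u, l) = -12 + 2*l*u (d(u, l) = 2*(u*l - 6) = 2*(l*u - 6) = 2*(-6 + l*u) = -12 + 2*l*u)
((d(w(-5), 9) + 1) + o)² = (((-12 + 2*9*5) + 1) - 16)² = (((-12 + 90) + 1) - 16)² = ((78 + 1) - 16)² = (79 - 16)² = 63² = 3969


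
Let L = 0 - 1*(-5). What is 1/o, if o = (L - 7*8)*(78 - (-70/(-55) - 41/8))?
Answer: -88/367353 ≈ -0.00023955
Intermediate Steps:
L = 5 (L = 0 + 5 = 5)
o = -367353/88 (o = (5 - 7*8)*(78 - (-70/(-55) - 41/8)) = (5 - 56)*(78 - (-70*(-1/55) - 41*⅛)) = -51*(78 - (14/11 - 41/8)) = -51*(78 - 1*(-339/88)) = -51*(78 + 339/88) = -51*7203/88 = -367353/88 ≈ -4174.5)
1/o = 1/(-367353/88) = -88/367353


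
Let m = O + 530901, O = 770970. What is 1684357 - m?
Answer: 382486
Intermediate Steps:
m = 1301871 (m = 770970 + 530901 = 1301871)
1684357 - m = 1684357 - 1*1301871 = 1684357 - 1301871 = 382486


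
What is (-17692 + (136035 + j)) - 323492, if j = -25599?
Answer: -230748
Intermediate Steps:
(-17692 + (136035 + j)) - 323492 = (-17692 + (136035 - 25599)) - 323492 = (-17692 + 110436) - 323492 = 92744 - 323492 = -230748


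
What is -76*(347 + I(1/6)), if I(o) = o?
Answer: -79154/3 ≈ -26385.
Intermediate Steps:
-76*(347 + I(1/6)) = -76*(347 + 1/6) = -76*2083/6 = -79154/3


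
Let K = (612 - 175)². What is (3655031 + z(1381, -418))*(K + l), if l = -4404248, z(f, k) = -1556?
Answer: -15393109494525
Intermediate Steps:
K = 190969 (K = 437² = 190969)
(3655031 + z(1381, -418))*(K + l) = (3655031 - 1556)*(190969 - 4404248) = 3653475*(-4213279) = -15393109494525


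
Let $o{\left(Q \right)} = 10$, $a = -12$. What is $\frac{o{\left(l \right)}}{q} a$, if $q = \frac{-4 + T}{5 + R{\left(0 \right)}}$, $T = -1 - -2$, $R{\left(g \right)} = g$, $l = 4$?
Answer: $200$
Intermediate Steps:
$T = 1$ ($T = -1 + 2 = 1$)
$q = - \frac{3}{5}$ ($q = \frac{-4 + 1}{5 + 0} = \frac{1}{5} \left(-3\right) = - \frac{3}{5} \approx -0.6$)
$\frac{o{\left(l \right)}}{q} a = \frac{10}{- \frac{3}{5}} \left(-12\right) = 10 \left(- \frac{5}{3}\right) \left(-12\right) = \left(- \frac{50}{3}\right) \left(-12\right) = 200$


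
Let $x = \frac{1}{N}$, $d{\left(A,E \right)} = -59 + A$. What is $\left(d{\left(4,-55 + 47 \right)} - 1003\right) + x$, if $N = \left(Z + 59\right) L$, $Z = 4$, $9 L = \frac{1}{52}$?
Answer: $- \frac{7354}{7} \approx -1050.6$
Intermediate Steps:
$L = \frac{1}{468}$ ($L = \frac{1}{9 \cdot 52} = \frac{1}{9} \cdot \frac{1}{52} = \frac{1}{468} \approx 0.0021368$)
$N = \frac{7}{52}$ ($N = \left(4 + 59\right) \frac{1}{468} = 63 \cdot \frac{1}{468} = \frac{7}{52} \approx 0.13462$)
$x = \frac{52}{7}$ ($x = \frac{1}{\frac{7}{52}} = \frac{52}{7} \approx 7.4286$)
$\left(d{\left(4,-55 + 47 \right)} - 1003\right) + x = \left(\left(-59 + 4\right) - 1003\right) + \frac{52}{7} = \left(-55 - 1003\right) + \frac{52}{7} = -1058 + \frac{52}{7} = - \frac{7354}{7}$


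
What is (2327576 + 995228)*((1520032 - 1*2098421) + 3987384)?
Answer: 11327422221980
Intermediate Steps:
(2327576 + 995228)*((1520032 - 1*2098421) + 3987384) = 3322804*((1520032 - 2098421) + 3987384) = 3322804*(-578389 + 3987384) = 3322804*3408995 = 11327422221980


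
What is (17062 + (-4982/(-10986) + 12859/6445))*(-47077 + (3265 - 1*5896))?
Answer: -30029705415499216/35402385 ≈ -8.4824e+8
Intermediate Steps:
(17062 + (-4982/(-10986) + 12859/6445))*(-47077 + (3265 - 1*5896)) = (17062 + (-4982*(-1/10986) + 12859*(1/6445)))*(-47077 + (3265 - 5896)) = (17062 + (2491/5493 + 12859/6445))*(-47077 - 2631) = (17062 + 86688982/35402385)*(-49708) = (604122181852/35402385)*(-49708) = -30029705415499216/35402385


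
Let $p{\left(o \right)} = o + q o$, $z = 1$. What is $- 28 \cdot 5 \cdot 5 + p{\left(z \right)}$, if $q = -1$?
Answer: $-700$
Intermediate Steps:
$p{\left(o \right)} = 0$ ($p{\left(o \right)} = o - o = 0$)
$- 28 \cdot 5 \cdot 5 + p{\left(z \right)} = - 28 \cdot 5 \cdot 5 + 0 = \left(-28\right) 25 + 0 = -700 + 0 = -700$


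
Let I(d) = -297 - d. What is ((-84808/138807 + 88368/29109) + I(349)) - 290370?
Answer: -391949981113168/1346844321 ≈ -2.9101e+5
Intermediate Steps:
((-84808/138807 + 88368/29109) + I(349)) - 290370 = ((-84808/138807 + 88368/29109) + (-297 - 1*349)) - 290370 = ((-84808*1/138807 + 88368*(1/29109)) + (-297 - 349)) - 290370 = ((-84808/138807 + 29456/9703) - 646) - 290370 = (3265806968/1346844321 - 646) - 290370 = -866795624398/1346844321 - 290370 = -391949981113168/1346844321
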